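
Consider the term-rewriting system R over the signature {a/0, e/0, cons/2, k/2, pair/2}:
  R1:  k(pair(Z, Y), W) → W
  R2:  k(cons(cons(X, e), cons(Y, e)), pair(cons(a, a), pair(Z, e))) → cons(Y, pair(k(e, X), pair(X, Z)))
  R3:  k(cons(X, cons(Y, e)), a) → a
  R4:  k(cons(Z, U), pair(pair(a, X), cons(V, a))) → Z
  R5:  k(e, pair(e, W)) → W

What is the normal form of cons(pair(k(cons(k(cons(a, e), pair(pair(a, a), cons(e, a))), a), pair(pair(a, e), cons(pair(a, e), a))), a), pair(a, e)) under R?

cons(pair(a, a), pair(a, e))

1. cons(pair(k(cons(k(cons(a, e), pair(pair(a, a), cons(e, a))), a), pair(pair(a, e), cons(pair(a, e), a))), a), pair(a, e))  →  cons(pair(k(cons(a, e), pair(pair(a, a), cons(e, a))), a), pair(a, e))   [R4 at 1.1]
2. cons(pair(k(cons(a, e), pair(pair(a, a), cons(e, a))), a), pair(a, e))  →  cons(pair(a, a), pair(a, e))   [R4 at 1.1]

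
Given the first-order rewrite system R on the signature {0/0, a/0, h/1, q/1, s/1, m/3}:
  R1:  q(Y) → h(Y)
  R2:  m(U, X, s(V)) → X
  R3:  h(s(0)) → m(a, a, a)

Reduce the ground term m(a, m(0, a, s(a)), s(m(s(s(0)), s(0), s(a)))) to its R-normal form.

a

1. m(a, m(0, a, s(a)), s(m(s(s(0)), s(0), s(a))))  →  m(0, a, s(a))   [R2 at ε]
2. m(0, a, s(a))  →  a   [R2 at ε]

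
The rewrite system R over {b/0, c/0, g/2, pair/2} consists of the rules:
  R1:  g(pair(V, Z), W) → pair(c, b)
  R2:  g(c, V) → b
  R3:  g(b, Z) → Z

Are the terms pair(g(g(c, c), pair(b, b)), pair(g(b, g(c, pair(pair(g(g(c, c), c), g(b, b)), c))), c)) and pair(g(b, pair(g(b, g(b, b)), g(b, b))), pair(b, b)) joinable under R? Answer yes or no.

no — NF(t₁) = pair(pair(b, b), pair(b, c)), NF(t₂) = pair(pair(b, b), pair(b, b))

Reduce t₁ = pair(g(g(c, c), pair(b, b)), pair(g(b, g(c, pair(pair(g(g(c, c), c), g(b, b)), c))), c)):
1. pair(g(g(c, c), pair(b, b)), pair(g(b, g(c, pair(pair(g(g(c, c), c), g(b, b)), c))), c))  →  pair(g(b, pair(b, b)), pair(g(b, g(c, pair(pair(g(g(c, c), c), g(b, b)), c))), c))   [R2 at 1.1]
2. pair(g(b, pair(b, b)), pair(g(b, g(c, pair(pair(g(g(c, c), c), g(b, b)), c))), c))  →  pair(pair(b, b), pair(g(b, g(c, pair(pair(g(g(c, c), c), g(b, b)), c))), c))   [R3 at 1]
3. pair(pair(b, b), pair(g(b, g(c, pair(pair(g(g(c, c), c), g(b, b)), c))), c))  →  pair(pair(b, b), pair(g(c, pair(pair(g(g(c, c), c), g(b, b)), c)), c))   [R3 at 2.1]
4. pair(pair(b, b), pair(g(c, pair(pair(g(g(c, c), c), g(b, b)), c)), c))  →  pair(pair(b, b), pair(b, c))   [R2 at 2.1]

Reduce t₂ = pair(g(b, pair(g(b, g(b, b)), g(b, b))), pair(b, b)):
1. pair(g(b, pair(g(b, g(b, b)), g(b, b))), pair(b, b))  →  pair(pair(g(b, g(b, b)), g(b, b)), pair(b, b))   [R3 at 1]
2. pair(pair(g(b, g(b, b)), g(b, b)), pair(b, b))  →  pair(pair(g(b, b), g(b, b)), pair(b, b))   [R3 at 1.1]
3. pair(pair(g(b, b), g(b, b)), pair(b, b))  →  pair(pair(b, g(b, b)), pair(b, b))   [R3 at 1.1]
4. pair(pair(b, g(b, b)), pair(b, b))  →  pair(pair(b, b), pair(b, b))   [R3 at 1.2]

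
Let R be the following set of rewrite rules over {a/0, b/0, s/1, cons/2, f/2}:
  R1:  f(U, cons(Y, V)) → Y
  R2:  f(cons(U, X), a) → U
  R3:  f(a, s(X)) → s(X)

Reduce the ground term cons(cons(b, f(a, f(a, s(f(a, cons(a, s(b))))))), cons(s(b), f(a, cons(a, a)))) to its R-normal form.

cons(cons(b, s(a)), cons(s(b), a))

1. cons(cons(b, f(a, f(a, s(f(a, cons(a, s(b))))))), cons(s(b), f(a, cons(a, a))))  →  cons(cons(b, f(a, s(f(a, cons(a, s(b)))))), cons(s(b), f(a, cons(a, a))))   [R3 at 1.2.2]
2. cons(cons(b, f(a, s(f(a, cons(a, s(b)))))), cons(s(b), f(a, cons(a, a))))  →  cons(cons(b, s(f(a, cons(a, s(b))))), cons(s(b), f(a, cons(a, a))))   [R3 at 1.2]
3. cons(cons(b, s(f(a, cons(a, s(b))))), cons(s(b), f(a, cons(a, a))))  →  cons(cons(b, s(a)), cons(s(b), f(a, cons(a, a))))   [R1 at 1.2.1]
4. cons(cons(b, s(a)), cons(s(b), f(a, cons(a, a))))  →  cons(cons(b, s(a)), cons(s(b), a))   [R1 at 2.2]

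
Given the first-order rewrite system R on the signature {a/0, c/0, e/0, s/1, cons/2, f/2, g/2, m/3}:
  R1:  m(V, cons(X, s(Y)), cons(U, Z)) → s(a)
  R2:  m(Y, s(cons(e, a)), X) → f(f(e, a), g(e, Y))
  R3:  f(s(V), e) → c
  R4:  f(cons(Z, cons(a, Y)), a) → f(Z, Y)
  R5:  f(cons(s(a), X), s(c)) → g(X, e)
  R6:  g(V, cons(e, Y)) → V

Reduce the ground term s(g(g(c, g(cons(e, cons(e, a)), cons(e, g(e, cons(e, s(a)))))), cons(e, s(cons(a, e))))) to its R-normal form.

s(c)

1. s(g(g(c, g(cons(e, cons(e, a)), cons(e, g(e, cons(e, s(a)))))), cons(e, s(cons(a, e)))))  →  s(g(c, g(cons(e, cons(e, a)), cons(e, g(e, cons(e, s(a)))))))   [R6 at 1]
2. s(g(c, g(cons(e, cons(e, a)), cons(e, g(e, cons(e, s(a)))))))  →  s(g(c, cons(e, cons(e, a))))   [R6 at 1.2]
3. s(g(c, cons(e, cons(e, a))))  →  s(c)   [R6 at 1]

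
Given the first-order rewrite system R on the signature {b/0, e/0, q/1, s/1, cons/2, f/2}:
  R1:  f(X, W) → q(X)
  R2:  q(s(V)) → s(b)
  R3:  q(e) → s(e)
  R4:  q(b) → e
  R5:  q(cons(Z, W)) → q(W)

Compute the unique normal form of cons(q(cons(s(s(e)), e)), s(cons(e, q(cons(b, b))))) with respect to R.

1. cons(q(cons(s(s(e)), e)), s(cons(e, q(cons(b, b)))))  →  cons(q(e), s(cons(e, q(cons(b, b)))))   [R5 at 1]
2. cons(q(e), s(cons(e, q(cons(b, b)))))  →  cons(s(e), s(cons(e, q(cons(b, b)))))   [R3 at 1]
3. cons(s(e), s(cons(e, q(cons(b, b)))))  →  cons(s(e), s(cons(e, q(b))))   [R5 at 2.1.2]
4. cons(s(e), s(cons(e, q(b))))  →  cons(s(e), s(cons(e, e)))   [R4 at 2.1.2]

cons(s(e), s(cons(e, e)))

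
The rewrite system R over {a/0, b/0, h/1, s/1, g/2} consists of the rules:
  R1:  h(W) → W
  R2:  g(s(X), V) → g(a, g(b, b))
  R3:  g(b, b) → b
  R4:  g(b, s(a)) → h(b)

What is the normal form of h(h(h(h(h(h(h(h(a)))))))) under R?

1. h(h(h(h(h(h(h(h(a))))))))  →  h(h(h(h(h(h(h(a)))))))   [R1 at ε]
2. h(h(h(h(h(h(h(a)))))))  →  h(h(h(h(h(h(a))))))   [R1 at ε]
3. h(h(h(h(h(h(a))))))  →  h(h(h(h(h(a)))))   [R1 at ε]
4. h(h(h(h(h(a)))))  →  h(h(h(h(a))))   [R1 at ε]
5. h(h(h(h(a))))  →  h(h(h(a)))   [R1 at ε]
6. h(h(h(a)))  →  h(h(a))   [R1 at ε]
7. h(h(a))  →  h(a)   [R1 at ε]
8. h(a)  →  a   [R1 at ε]

a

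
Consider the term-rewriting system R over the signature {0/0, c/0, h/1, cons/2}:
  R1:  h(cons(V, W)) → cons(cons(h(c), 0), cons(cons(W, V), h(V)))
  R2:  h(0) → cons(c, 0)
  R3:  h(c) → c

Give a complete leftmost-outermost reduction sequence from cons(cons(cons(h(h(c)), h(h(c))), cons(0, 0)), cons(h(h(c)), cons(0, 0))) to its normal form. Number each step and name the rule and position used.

1. cons(cons(cons(h(h(c)), h(h(c))), cons(0, 0)), cons(h(h(c)), cons(0, 0)))  →  cons(cons(cons(h(c), h(h(c))), cons(0, 0)), cons(h(h(c)), cons(0, 0)))   [R3 at 1.1.1.1]
2. cons(cons(cons(h(c), h(h(c))), cons(0, 0)), cons(h(h(c)), cons(0, 0)))  →  cons(cons(cons(c, h(h(c))), cons(0, 0)), cons(h(h(c)), cons(0, 0)))   [R3 at 1.1.1]
3. cons(cons(cons(c, h(h(c))), cons(0, 0)), cons(h(h(c)), cons(0, 0)))  →  cons(cons(cons(c, h(c)), cons(0, 0)), cons(h(h(c)), cons(0, 0)))   [R3 at 1.1.2.1]
4. cons(cons(cons(c, h(c)), cons(0, 0)), cons(h(h(c)), cons(0, 0)))  →  cons(cons(cons(c, c), cons(0, 0)), cons(h(h(c)), cons(0, 0)))   [R3 at 1.1.2]
5. cons(cons(cons(c, c), cons(0, 0)), cons(h(h(c)), cons(0, 0)))  →  cons(cons(cons(c, c), cons(0, 0)), cons(h(c), cons(0, 0)))   [R3 at 2.1.1]
6. cons(cons(cons(c, c), cons(0, 0)), cons(h(c), cons(0, 0)))  →  cons(cons(cons(c, c), cons(0, 0)), cons(c, cons(0, 0)))   [R3 at 2.1]

cons(cons(cons(c, c), cons(0, 0)), cons(c, cons(0, 0)))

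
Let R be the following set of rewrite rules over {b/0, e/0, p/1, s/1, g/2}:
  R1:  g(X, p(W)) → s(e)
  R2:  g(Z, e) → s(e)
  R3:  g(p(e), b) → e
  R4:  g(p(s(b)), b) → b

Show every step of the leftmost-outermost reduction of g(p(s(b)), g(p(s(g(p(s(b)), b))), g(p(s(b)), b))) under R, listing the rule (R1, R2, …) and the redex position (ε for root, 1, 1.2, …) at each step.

1. g(p(s(b)), g(p(s(g(p(s(b)), b))), g(p(s(b)), b)))  →  g(p(s(b)), g(p(s(b)), g(p(s(b)), b)))   [R4 at 2.1.1.1]
2. g(p(s(b)), g(p(s(b)), g(p(s(b)), b)))  →  g(p(s(b)), g(p(s(b)), b))   [R4 at 2.2]
3. g(p(s(b)), g(p(s(b)), b))  →  g(p(s(b)), b)   [R4 at 2]
4. g(p(s(b)), b)  →  b   [R4 at ε]

b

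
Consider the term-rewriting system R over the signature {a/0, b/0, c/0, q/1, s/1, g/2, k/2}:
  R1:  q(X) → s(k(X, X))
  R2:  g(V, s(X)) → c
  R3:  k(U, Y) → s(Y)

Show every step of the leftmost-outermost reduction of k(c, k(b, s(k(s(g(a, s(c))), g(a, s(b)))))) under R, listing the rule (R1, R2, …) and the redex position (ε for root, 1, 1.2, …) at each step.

s(s(s(s(c))))

1. k(c, k(b, s(k(s(g(a, s(c))), g(a, s(b))))))  →  s(k(b, s(k(s(g(a, s(c))), g(a, s(b))))))   [R3 at ε]
2. s(k(b, s(k(s(g(a, s(c))), g(a, s(b))))))  →  s(s(s(k(s(g(a, s(c))), g(a, s(b))))))   [R3 at 1]
3. s(s(s(k(s(g(a, s(c))), g(a, s(b))))))  →  s(s(s(s(g(a, s(b))))))   [R3 at 1.1.1]
4. s(s(s(s(g(a, s(b))))))  →  s(s(s(s(c))))   [R2 at 1.1.1.1]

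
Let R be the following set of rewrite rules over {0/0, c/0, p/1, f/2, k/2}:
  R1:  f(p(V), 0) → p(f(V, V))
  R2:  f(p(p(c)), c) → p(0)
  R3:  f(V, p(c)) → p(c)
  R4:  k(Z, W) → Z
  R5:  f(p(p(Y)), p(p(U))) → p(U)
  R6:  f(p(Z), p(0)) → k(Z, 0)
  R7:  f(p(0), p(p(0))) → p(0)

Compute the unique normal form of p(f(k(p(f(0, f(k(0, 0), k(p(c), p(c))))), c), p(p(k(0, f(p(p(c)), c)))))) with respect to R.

p(p(0))

1. p(f(k(p(f(0, f(k(0, 0), k(p(c), p(c))))), c), p(p(k(0, f(p(p(c)), c))))))  →  p(f(p(f(0, f(k(0, 0), k(p(c), p(c))))), p(p(k(0, f(p(p(c)), c))))))   [R4 at 1.1]
2. p(f(p(f(0, f(k(0, 0), k(p(c), p(c))))), p(p(k(0, f(p(p(c)), c))))))  →  p(f(p(f(0, f(0, k(p(c), p(c))))), p(p(k(0, f(p(p(c)), c))))))   [R4 at 1.1.1.2.1]
3. p(f(p(f(0, f(0, k(p(c), p(c))))), p(p(k(0, f(p(p(c)), c))))))  →  p(f(p(f(0, f(0, p(c)))), p(p(k(0, f(p(p(c)), c))))))   [R4 at 1.1.1.2.2]
4. p(f(p(f(0, f(0, p(c)))), p(p(k(0, f(p(p(c)), c))))))  →  p(f(p(f(0, p(c))), p(p(k(0, f(p(p(c)), c))))))   [R3 at 1.1.1.2]
5. p(f(p(f(0, p(c))), p(p(k(0, f(p(p(c)), c))))))  →  p(f(p(p(c)), p(p(k(0, f(p(p(c)), c))))))   [R3 at 1.1.1]
6. p(f(p(p(c)), p(p(k(0, f(p(p(c)), c))))))  →  p(p(k(0, f(p(p(c)), c))))   [R5 at 1]
7. p(p(k(0, f(p(p(c)), c))))  →  p(p(0))   [R4 at 1.1]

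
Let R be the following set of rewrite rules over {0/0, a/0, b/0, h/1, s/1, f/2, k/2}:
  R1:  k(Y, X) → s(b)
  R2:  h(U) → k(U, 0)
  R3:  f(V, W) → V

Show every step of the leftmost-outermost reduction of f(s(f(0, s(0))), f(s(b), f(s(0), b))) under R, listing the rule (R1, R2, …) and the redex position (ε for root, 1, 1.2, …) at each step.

1. f(s(f(0, s(0))), f(s(b), f(s(0), b)))  →  s(f(0, s(0)))   [R3 at ε]
2. s(f(0, s(0)))  →  s(0)   [R3 at 1]

s(0)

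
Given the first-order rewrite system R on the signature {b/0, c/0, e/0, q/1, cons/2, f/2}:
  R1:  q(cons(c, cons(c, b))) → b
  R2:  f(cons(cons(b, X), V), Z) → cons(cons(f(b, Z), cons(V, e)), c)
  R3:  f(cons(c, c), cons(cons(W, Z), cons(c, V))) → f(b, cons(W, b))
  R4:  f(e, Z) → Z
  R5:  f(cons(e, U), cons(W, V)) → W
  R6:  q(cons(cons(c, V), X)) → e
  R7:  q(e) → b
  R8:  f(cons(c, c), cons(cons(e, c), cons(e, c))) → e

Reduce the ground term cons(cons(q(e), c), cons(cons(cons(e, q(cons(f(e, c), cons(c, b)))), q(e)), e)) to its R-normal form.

1. cons(cons(q(e), c), cons(cons(cons(e, q(cons(f(e, c), cons(c, b)))), q(e)), e))  →  cons(cons(b, c), cons(cons(cons(e, q(cons(f(e, c), cons(c, b)))), q(e)), e))   [R7 at 1.1]
2. cons(cons(b, c), cons(cons(cons(e, q(cons(f(e, c), cons(c, b)))), q(e)), e))  →  cons(cons(b, c), cons(cons(cons(e, q(cons(c, cons(c, b)))), q(e)), e))   [R4 at 2.1.1.2.1.1]
3. cons(cons(b, c), cons(cons(cons(e, q(cons(c, cons(c, b)))), q(e)), e))  →  cons(cons(b, c), cons(cons(cons(e, b), q(e)), e))   [R1 at 2.1.1.2]
4. cons(cons(b, c), cons(cons(cons(e, b), q(e)), e))  →  cons(cons(b, c), cons(cons(cons(e, b), b), e))   [R7 at 2.1.2]

cons(cons(b, c), cons(cons(cons(e, b), b), e))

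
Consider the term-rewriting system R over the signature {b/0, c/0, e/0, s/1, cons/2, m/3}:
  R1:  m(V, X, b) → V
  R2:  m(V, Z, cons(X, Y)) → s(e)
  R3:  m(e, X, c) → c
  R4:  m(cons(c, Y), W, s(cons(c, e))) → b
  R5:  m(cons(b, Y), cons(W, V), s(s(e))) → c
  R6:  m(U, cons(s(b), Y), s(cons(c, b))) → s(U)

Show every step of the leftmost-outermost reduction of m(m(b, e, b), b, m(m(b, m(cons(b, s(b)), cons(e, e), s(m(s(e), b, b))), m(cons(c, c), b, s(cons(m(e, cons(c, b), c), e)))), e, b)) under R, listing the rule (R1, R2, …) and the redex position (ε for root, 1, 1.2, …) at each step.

1. m(m(b, e, b), b, m(m(b, m(cons(b, s(b)), cons(e, e), s(m(s(e), b, b))), m(cons(c, c), b, s(cons(m(e, cons(c, b), c), e)))), e, b))  →  m(b, b, m(m(b, m(cons(b, s(b)), cons(e, e), s(m(s(e), b, b))), m(cons(c, c), b, s(cons(m(e, cons(c, b), c), e)))), e, b))   [R1 at 1]
2. m(b, b, m(m(b, m(cons(b, s(b)), cons(e, e), s(m(s(e), b, b))), m(cons(c, c), b, s(cons(m(e, cons(c, b), c), e)))), e, b))  →  m(b, b, m(b, m(cons(b, s(b)), cons(e, e), s(m(s(e), b, b))), m(cons(c, c), b, s(cons(m(e, cons(c, b), c), e)))))   [R1 at 3]
3. m(b, b, m(b, m(cons(b, s(b)), cons(e, e), s(m(s(e), b, b))), m(cons(c, c), b, s(cons(m(e, cons(c, b), c), e)))))  →  m(b, b, m(b, m(cons(b, s(b)), cons(e, e), s(s(e))), m(cons(c, c), b, s(cons(m(e, cons(c, b), c), e)))))   [R1 at 3.2.3.1]
4. m(b, b, m(b, m(cons(b, s(b)), cons(e, e), s(s(e))), m(cons(c, c), b, s(cons(m(e, cons(c, b), c), e)))))  →  m(b, b, m(b, c, m(cons(c, c), b, s(cons(m(e, cons(c, b), c), e)))))   [R5 at 3.2]
5. m(b, b, m(b, c, m(cons(c, c), b, s(cons(m(e, cons(c, b), c), e)))))  →  m(b, b, m(b, c, m(cons(c, c), b, s(cons(c, e)))))   [R3 at 3.3.3.1.1]
6. m(b, b, m(b, c, m(cons(c, c), b, s(cons(c, e)))))  →  m(b, b, m(b, c, b))   [R4 at 3.3]
7. m(b, b, m(b, c, b))  →  m(b, b, b)   [R1 at 3]
8. m(b, b, b)  →  b   [R1 at ε]

b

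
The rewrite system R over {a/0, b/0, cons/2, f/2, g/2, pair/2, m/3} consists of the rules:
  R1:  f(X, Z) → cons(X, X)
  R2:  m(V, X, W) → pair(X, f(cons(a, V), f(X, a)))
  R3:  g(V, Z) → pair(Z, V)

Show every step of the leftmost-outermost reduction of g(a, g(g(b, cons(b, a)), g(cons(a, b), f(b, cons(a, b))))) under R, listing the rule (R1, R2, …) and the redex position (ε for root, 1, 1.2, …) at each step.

1. g(a, g(g(b, cons(b, a)), g(cons(a, b), f(b, cons(a, b)))))  →  pair(g(g(b, cons(b, a)), g(cons(a, b), f(b, cons(a, b)))), a)   [R3 at ε]
2. pair(g(g(b, cons(b, a)), g(cons(a, b), f(b, cons(a, b)))), a)  →  pair(pair(g(cons(a, b), f(b, cons(a, b))), g(b, cons(b, a))), a)   [R3 at 1]
3. pair(pair(g(cons(a, b), f(b, cons(a, b))), g(b, cons(b, a))), a)  →  pair(pair(pair(f(b, cons(a, b)), cons(a, b)), g(b, cons(b, a))), a)   [R3 at 1.1]
4. pair(pair(pair(f(b, cons(a, b)), cons(a, b)), g(b, cons(b, a))), a)  →  pair(pair(pair(cons(b, b), cons(a, b)), g(b, cons(b, a))), a)   [R1 at 1.1.1]
5. pair(pair(pair(cons(b, b), cons(a, b)), g(b, cons(b, a))), a)  →  pair(pair(pair(cons(b, b), cons(a, b)), pair(cons(b, a), b)), a)   [R3 at 1.2]

pair(pair(pair(cons(b, b), cons(a, b)), pair(cons(b, a), b)), a)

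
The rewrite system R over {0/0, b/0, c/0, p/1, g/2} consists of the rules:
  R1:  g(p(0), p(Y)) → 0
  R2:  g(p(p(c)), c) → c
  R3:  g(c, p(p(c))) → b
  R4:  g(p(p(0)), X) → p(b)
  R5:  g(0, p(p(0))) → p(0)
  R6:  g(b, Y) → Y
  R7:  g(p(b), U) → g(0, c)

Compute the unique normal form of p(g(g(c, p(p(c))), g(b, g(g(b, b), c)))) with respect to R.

1. p(g(g(c, p(p(c))), g(b, g(g(b, b), c))))  →  p(g(b, g(b, g(g(b, b), c))))   [R3 at 1.1]
2. p(g(b, g(b, g(g(b, b), c))))  →  p(g(b, g(g(b, b), c)))   [R6 at 1]
3. p(g(b, g(g(b, b), c)))  →  p(g(g(b, b), c))   [R6 at 1]
4. p(g(g(b, b), c))  →  p(g(b, c))   [R6 at 1.1]
5. p(g(b, c))  →  p(c)   [R6 at 1]

p(c)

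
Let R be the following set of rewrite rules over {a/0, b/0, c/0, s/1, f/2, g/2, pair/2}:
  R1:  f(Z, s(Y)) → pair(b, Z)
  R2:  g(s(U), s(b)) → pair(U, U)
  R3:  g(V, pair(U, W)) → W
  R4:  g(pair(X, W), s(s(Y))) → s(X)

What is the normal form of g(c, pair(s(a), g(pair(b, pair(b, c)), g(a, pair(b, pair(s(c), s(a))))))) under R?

1. g(c, pair(s(a), g(pair(b, pair(b, c)), g(a, pair(b, pair(s(c), s(a)))))))  →  g(pair(b, pair(b, c)), g(a, pair(b, pair(s(c), s(a)))))   [R3 at ε]
2. g(pair(b, pair(b, c)), g(a, pair(b, pair(s(c), s(a)))))  →  g(pair(b, pair(b, c)), pair(s(c), s(a)))   [R3 at 2]
3. g(pair(b, pair(b, c)), pair(s(c), s(a)))  →  s(a)   [R3 at ε]

s(a)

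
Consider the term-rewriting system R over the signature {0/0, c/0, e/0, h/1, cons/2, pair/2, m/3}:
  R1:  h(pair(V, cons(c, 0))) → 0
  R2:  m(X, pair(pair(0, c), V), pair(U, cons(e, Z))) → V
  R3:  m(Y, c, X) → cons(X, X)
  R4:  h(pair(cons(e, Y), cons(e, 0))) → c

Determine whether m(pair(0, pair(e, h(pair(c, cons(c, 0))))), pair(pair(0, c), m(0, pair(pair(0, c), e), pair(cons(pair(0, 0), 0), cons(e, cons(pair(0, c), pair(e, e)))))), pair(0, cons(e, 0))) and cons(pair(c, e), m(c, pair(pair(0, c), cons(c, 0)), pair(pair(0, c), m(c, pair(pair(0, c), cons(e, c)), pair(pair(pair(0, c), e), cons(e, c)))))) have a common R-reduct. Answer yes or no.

Reduce t₁ = m(pair(0, pair(e, h(pair(c, cons(c, 0))))), pair(pair(0, c), m(0, pair(pair(0, c), e), pair(cons(pair(0, 0), 0), cons(e, cons(pair(0, c), pair(e, e)))))), pair(0, cons(e, 0))):
1. m(pair(0, pair(e, h(pair(c, cons(c, 0))))), pair(pair(0, c), m(0, pair(pair(0, c), e), pair(cons(pair(0, 0), 0), cons(e, cons(pair(0, c), pair(e, e)))))), pair(0, cons(e, 0)))  →  m(0, pair(pair(0, c), e), pair(cons(pair(0, 0), 0), cons(e, cons(pair(0, c), pair(e, e)))))   [R2 at ε]
2. m(0, pair(pair(0, c), e), pair(cons(pair(0, 0), 0), cons(e, cons(pair(0, c), pair(e, e)))))  →  e   [R2 at ε]

Reduce t₂ = cons(pair(c, e), m(c, pair(pair(0, c), cons(c, 0)), pair(pair(0, c), m(c, pair(pair(0, c), cons(e, c)), pair(pair(pair(0, c), e), cons(e, c)))))):
1. cons(pair(c, e), m(c, pair(pair(0, c), cons(c, 0)), pair(pair(0, c), m(c, pair(pair(0, c), cons(e, c)), pair(pair(pair(0, c), e), cons(e, c))))))  →  cons(pair(c, e), m(c, pair(pair(0, c), cons(c, 0)), pair(pair(0, c), cons(e, c))))   [R2 at 2.3.2]
2. cons(pair(c, e), m(c, pair(pair(0, c), cons(c, 0)), pair(pair(0, c), cons(e, c))))  →  cons(pair(c, e), cons(c, 0))   [R2 at 2]

no — NF(t₁) = e, NF(t₂) = cons(pair(c, e), cons(c, 0))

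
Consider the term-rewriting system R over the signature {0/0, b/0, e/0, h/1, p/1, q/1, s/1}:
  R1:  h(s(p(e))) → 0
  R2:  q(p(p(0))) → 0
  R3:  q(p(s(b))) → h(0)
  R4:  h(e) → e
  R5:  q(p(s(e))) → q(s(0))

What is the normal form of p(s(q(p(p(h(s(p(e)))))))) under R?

1. p(s(q(p(p(h(s(p(e))))))))  →  p(s(q(p(p(0)))))   [R1 at 1.1.1.1.1]
2. p(s(q(p(p(0)))))  →  p(s(0))   [R2 at 1.1]

p(s(0))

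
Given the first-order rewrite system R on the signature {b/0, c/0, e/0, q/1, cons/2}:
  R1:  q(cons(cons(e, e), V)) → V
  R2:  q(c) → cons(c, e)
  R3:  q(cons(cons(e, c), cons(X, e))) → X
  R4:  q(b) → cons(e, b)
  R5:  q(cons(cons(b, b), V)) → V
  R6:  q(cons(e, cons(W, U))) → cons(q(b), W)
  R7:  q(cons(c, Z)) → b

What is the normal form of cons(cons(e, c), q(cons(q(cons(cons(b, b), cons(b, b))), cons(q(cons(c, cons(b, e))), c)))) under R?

cons(cons(e, c), cons(b, c))

1. cons(cons(e, c), q(cons(q(cons(cons(b, b), cons(b, b))), cons(q(cons(c, cons(b, e))), c))))  →  cons(cons(e, c), q(cons(cons(b, b), cons(q(cons(c, cons(b, e))), c))))   [R5 at 2.1.1]
2. cons(cons(e, c), q(cons(cons(b, b), cons(q(cons(c, cons(b, e))), c))))  →  cons(cons(e, c), cons(q(cons(c, cons(b, e))), c))   [R5 at 2]
3. cons(cons(e, c), cons(q(cons(c, cons(b, e))), c))  →  cons(cons(e, c), cons(b, c))   [R7 at 2.1]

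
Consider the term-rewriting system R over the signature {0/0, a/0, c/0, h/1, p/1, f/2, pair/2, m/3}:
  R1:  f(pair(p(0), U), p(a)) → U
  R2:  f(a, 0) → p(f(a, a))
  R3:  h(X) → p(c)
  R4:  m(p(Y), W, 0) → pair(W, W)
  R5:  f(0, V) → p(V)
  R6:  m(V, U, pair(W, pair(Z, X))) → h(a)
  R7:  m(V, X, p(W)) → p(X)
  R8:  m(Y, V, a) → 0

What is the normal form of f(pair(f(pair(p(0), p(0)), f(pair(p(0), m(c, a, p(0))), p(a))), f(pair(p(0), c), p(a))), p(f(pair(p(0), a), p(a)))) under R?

1. f(pair(f(pair(p(0), p(0)), f(pair(p(0), m(c, a, p(0))), p(a))), f(pair(p(0), c), p(a))), p(f(pair(p(0), a), p(a))))  →  f(pair(f(pair(p(0), p(0)), m(c, a, p(0))), f(pair(p(0), c), p(a))), p(f(pair(p(0), a), p(a))))   [R1 at 1.1.2]
2. f(pair(f(pair(p(0), p(0)), m(c, a, p(0))), f(pair(p(0), c), p(a))), p(f(pair(p(0), a), p(a))))  →  f(pair(f(pair(p(0), p(0)), p(a)), f(pair(p(0), c), p(a))), p(f(pair(p(0), a), p(a))))   [R7 at 1.1.2]
3. f(pair(f(pair(p(0), p(0)), p(a)), f(pair(p(0), c), p(a))), p(f(pair(p(0), a), p(a))))  →  f(pair(p(0), f(pair(p(0), c), p(a))), p(f(pair(p(0), a), p(a))))   [R1 at 1.1]
4. f(pair(p(0), f(pair(p(0), c), p(a))), p(f(pair(p(0), a), p(a))))  →  f(pair(p(0), c), p(f(pair(p(0), a), p(a))))   [R1 at 1.2]
5. f(pair(p(0), c), p(f(pair(p(0), a), p(a))))  →  f(pair(p(0), c), p(a))   [R1 at 2.1]
6. f(pair(p(0), c), p(a))  →  c   [R1 at ε]

c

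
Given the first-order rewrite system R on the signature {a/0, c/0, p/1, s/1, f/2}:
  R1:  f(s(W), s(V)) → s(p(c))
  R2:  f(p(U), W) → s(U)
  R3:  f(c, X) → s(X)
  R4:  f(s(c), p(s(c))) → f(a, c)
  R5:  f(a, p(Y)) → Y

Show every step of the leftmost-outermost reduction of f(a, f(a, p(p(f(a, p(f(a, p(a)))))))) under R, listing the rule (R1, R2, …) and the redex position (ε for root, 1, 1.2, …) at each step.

a

1. f(a, f(a, p(p(f(a, p(f(a, p(a))))))))  →  f(a, p(f(a, p(f(a, p(a))))))   [R5 at 2]
2. f(a, p(f(a, p(f(a, p(a))))))  →  f(a, p(f(a, p(a))))   [R5 at ε]
3. f(a, p(f(a, p(a))))  →  f(a, p(a))   [R5 at ε]
4. f(a, p(a))  →  a   [R5 at ε]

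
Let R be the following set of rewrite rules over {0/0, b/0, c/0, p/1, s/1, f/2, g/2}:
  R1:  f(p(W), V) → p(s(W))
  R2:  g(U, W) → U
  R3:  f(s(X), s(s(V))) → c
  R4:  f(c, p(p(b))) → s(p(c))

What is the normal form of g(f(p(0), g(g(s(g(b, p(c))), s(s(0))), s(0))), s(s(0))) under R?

p(s(0))

1. g(f(p(0), g(g(s(g(b, p(c))), s(s(0))), s(0))), s(s(0)))  →  f(p(0), g(g(s(g(b, p(c))), s(s(0))), s(0)))   [R2 at ε]
2. f(p(0), g(g(s(g(b, p(c))), s(s(0))), s(0)))  →  p(s(0))   [R1 at ε]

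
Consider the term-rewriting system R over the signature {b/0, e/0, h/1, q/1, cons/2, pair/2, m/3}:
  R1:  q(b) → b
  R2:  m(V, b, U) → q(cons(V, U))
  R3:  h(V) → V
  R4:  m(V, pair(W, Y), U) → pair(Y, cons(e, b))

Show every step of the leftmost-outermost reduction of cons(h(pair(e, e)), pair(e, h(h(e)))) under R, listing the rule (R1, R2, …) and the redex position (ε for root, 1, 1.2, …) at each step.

1. cons(h(pair(e, e)), pair(e, h(h(e))))  →  cons(pair(e, e), pair(e, h(h(e))))   [R3 at 1]
2. cons(pair(e, e), pair(e, h(h(e))))  →  cons(pair(e, e), pair(e, h(e)))   [R3 at 2.2]
3. cons(pair(e, e), pair(e, h(e)))  →  cons(pair(e, e), pair(e, e))   [R3 at 2.2]

cons(pair(e, e), pair(e, e))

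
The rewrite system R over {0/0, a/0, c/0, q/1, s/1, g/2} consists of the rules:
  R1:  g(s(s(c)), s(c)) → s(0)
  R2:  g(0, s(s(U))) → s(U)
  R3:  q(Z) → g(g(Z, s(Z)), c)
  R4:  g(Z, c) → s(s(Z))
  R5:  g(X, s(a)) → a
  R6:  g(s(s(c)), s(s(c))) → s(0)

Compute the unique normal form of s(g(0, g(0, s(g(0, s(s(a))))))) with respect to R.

1. s(g(0, g(0, s(g(0, s(s(a)))))))  →  s(g(0, g(0, s(s(a)))))   [R2 at 1.2.2.1]
2. s(g(0, g(0, s(s(a)))))  →  s(g(0, s(a)))   [R2 at 1.2]
3. s(g(0, s(a)))  →  s(a)   [R5 at 1]

s(a)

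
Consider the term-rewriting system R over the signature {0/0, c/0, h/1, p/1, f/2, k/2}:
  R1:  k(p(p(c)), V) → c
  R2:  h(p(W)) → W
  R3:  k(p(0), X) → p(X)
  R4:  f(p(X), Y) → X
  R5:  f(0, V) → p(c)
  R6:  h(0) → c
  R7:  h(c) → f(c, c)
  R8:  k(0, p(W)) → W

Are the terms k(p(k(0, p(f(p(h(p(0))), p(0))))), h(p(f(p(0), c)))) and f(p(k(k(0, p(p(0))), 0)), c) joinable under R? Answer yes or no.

Reduce t₁ = k(p(k(0, p(f(p(h(p(0))), p(0))))), h(p(f(p(0), c)))):
1. k(p(k(0, p(f(p(h(p(0))), p(0))))), h(p(f(p(0), c))))  →  k(p(f(p(h(p(0))), p(0))), h(p(f(p(0), c))))   [R8 at 1.1]
2. k(p(f(p(h(p(0))), p(0))), h(p(f(p(0), c))))  →  k(p(h(p(0))), h(p(f(p(0), c))))   [R4 at 1.1]
3. k(p(h(p(0))), h(p(f(p(0), c))))  →  k(p(0), h(p(f(p(0), c))))   [R2 at 1.1]
4. k(p(0), h(p(f(p(0), c))))  →  p(h(p(f(p(0), c))))   [R3 at ε]
5. p(h(p(f(p(0), c))))  →  p(f(p(0), c))   [R2 at 1]
6. p(f(p(0), c))  →  p(0)   [R4 at 1]

Reduce t₂ = f(p(k(k(0, p(p(0))), 0)), c):
1. f(p(k(k(0, p(p(0))), 0)), c)  →  k(k(0, p(p(0))), 0)   [R4 at ε]
2. k(k(0, p(p(0))), 0)  →  k(p(0), 0)   [R8 at 1]
3. k(p(0), 0)  →  p(0)   [R3 at ε]

yes — NF(t₁) = p(0), NF(t₂) = p(0)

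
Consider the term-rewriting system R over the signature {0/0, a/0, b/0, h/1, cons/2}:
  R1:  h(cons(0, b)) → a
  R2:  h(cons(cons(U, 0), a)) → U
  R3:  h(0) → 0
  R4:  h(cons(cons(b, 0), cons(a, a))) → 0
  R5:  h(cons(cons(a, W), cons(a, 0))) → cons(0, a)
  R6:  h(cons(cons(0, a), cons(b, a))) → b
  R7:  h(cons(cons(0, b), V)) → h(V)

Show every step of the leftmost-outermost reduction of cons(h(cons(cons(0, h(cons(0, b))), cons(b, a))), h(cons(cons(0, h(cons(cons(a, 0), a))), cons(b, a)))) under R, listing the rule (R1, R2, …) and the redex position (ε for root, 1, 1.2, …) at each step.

cons(b, b)

1. cons(h(cons(cons(0, h(cons(0, b))), cons(b, a))), h(cons(cons(0, h(cons(cons(a, 0), a))), cons(b, a))))  →  cons(h(cons(cons(0, a), cons(b, a))), h(cons(cons(0, h(cons(cons(a, 0), a))), cons(b, a))))   [R1 at 1.1.1.2]
2. cons(h(cons(cons(0, a), cons(b, a))), h(cons(cons(0, h(cons(cons(a, 0), a))), cons(b, a))))  →  cons(b, h(cons(cons(0, h(cons(cons(a, 0), a))), cons(b, a))))   [R6 at 1]
3. cons(b, h(cons(cons(0, h(cons(cons(a, 0), a))), cons(b, a))))  →  cons(b, h(cons(cons(0, a), cons(b, a))))   [R2 at 2.1.1.2]
4. cons(b, h(cons(cons(0, a), cons(b, a))))  →  cons(b, b)   [R6 at 2]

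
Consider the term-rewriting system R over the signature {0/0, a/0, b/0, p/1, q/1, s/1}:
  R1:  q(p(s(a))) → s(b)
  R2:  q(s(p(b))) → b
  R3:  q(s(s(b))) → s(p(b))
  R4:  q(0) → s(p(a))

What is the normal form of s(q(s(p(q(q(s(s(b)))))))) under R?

s(b)

1. s(q(s(p(q(q(s(s(b))))))))  →  s(q(s(p(q(s(p(b)))))))   [R3 at 1.1.1.1.1]
2. s(q(s(p(q(s(p(b)))))))  →  s(q(s(p(b))))   [R2 at 1.1.1.1]
3. s(q(s(p(b))))  →  s(b)   [R2 at 1]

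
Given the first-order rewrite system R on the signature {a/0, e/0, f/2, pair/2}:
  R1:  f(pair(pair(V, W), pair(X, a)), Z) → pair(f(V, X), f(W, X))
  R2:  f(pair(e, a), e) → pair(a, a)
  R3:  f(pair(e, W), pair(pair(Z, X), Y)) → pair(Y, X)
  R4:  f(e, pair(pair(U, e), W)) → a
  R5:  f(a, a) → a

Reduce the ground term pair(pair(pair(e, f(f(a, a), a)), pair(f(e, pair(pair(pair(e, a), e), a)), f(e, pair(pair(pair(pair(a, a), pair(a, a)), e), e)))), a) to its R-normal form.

pair(pair(pair(e, a), pair(a, a)), a)

1. pair(pair(pair(e, f(f(a, a), a)), pair(f(e, pair(pair(pair(e, a), e), a)), f(e, pair(pair(pair(pair(a, a), pair(a, a)), e), e)))), a)  →  pair(pair(pair(e, f(a, a)), pair(f(e, pair(pair(pair(e, a), e), a)), f(e, pair(pair(pair(pair(a, a), pair(a, a)), e), e)))), a)   [R5 at 1.1.2.1]
2. pair(pair(pair(e, f(a, a)), pair(f(e, pair(pair(pair(e, a), e), a)), f(e, pair(pair(pair(pair(a, a), pair(a, a)), e), e)))), a)  →  pair(pair(pair(e, a), pair(f(e, pair(pair(pair(e, a), e), a)), f(e, pair(pair(pair(pair(a, a), pair(a, a)), e), e)))), a)   [R5 at 1.1.2]
3. pair(pair(pair(e, a), pair(f(e, pair(pair(pair(e, a), e), a)), f(e, pair(pair(pair(pair(a, a), pair(a, a)), e), e)))), a)  →  pair(pair(pair(e, a), pair(a, f(e, pair(pair(pair(pair(a, a), pair(a, a)), e), e)))), a)   [R4 at 1.2.1]
4. pair(pair(pair(e, a), pair(a, f(e, pair(pair(pair(pair(a, a), pair(a, a)), e), e)))), a)  →  pair(pair(pair(e, a), pair(a, a)), a)   [R4 at 1.2.2]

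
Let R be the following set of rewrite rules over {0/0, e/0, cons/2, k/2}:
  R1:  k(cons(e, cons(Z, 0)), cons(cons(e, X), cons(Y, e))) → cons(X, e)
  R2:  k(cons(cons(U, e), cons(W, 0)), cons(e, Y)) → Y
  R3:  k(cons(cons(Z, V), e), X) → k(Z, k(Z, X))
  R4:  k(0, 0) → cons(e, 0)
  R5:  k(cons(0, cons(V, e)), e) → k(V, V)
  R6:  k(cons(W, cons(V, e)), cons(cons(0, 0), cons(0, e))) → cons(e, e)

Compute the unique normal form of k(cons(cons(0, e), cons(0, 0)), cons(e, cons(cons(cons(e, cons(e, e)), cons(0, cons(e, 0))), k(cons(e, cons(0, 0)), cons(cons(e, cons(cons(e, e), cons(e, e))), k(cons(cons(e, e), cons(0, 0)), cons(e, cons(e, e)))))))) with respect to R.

1. k(cons(cons(0, e), cons(0, 0)), cons(e, cons(cons(cons(e, cons(e, e)), cons(0, cons(e, 0))), k(cons(e, cons(0, 0)), cons(cons(e, cons(cons(e, e), cons(e, e))), k(cons(cons(e, e), cons(0, 0)), cons(e, cons(e, e))))))))  →  cons(cons(cons(e, cons(e, e)), cons(0, cons(e, 0))), k(cons(e, cons(0, 0)), cons(cons(e, cons(cons(e, e), cons(e, e))), k(cons(cons(e, e), cons(0, 0)), cons(e, cons(e, e))))))   [R2 at ε]
2. cons(cons(cons(e, cons(e, e)), cons(0, cons(e, 0))), k(cons(e, cons(0, 0)), cons(cons(e, cons(cons(e, e), cons(e, e))), k(cons(cons(e, e), cons(0, 0)), cons(e, cons(e, e))))))  →  cons(cons(cons(e, cons(e, e)), cons(0, cons(e, 0))), k(cons(e, cons(0, 0)), cons(cons(e, cons(cons(e, e), cons(e, e))), cons(e, e))))   [R2 at 2.2.2]
3. cons(cons(cons(e, cons(e, e)), cons(0, cons(e, 0))), k(cons(e, cons(0, 0)), cons(cons(e, cons(cons(e, e), cons(e, e))), cons(e, e))))  →  cons(cons(cons(e, cons(e, e)), cons(0, cons(e, 0))), cons(cons(cons(e, e), cons(e, e)), e))   [R1 at 2]

cons(cons(cons(e, cons(e, e)), cons(0, cons(e, 0))), cons(cons(cons(e, e), cons(e, e)), e))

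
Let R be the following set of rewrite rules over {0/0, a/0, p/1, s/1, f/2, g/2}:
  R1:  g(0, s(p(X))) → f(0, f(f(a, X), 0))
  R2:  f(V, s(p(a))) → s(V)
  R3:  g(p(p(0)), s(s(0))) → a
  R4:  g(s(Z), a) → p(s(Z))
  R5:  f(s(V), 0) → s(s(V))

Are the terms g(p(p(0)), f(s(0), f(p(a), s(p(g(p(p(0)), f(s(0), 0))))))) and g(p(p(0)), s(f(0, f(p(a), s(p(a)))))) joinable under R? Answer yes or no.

yes — NF(t₁) = a, NF(t₂) = a

Reduce t₁ = g(p(p(0)), f(s(0), f(p(a), s(p(g(p(p(0)), f(s(0), 0))))))):
1. g(p(p(0)), f(s(0), f(p(a), s(p(g(p(p(0)), f(s(0), 0)))))))  →  g(p(p(0)), f(s(0), f(p(a), s(p(g(p(p(0)), s(s(0))))))))   [R5 at 2.2.2.1.1.2]
2. g(p(p(0)), f(s(0), f(p(a), s(p(g(p(p(0)), s(s(0))))))))  →  g(p(p(0)), f(s(0), f(p(a), s(p(a)))))   [R3 at 2.2.2.1.1]
3. g(p(p(0)), f(s(0), f(p(a), s(p(a)))))  →  g(p(p(0)), f(s(0), s(p(a))))   [R2 at 2.2]
4. g(p(p(0)), f(s(0), s(p(a))))  →  g(p(p(0)), s(s(0)))   [R2 at 2]
5. g(p(p(0)), s(s(0)))  →  a   [R3 at ε]

Reduce t₂ = g(p(p(0)), s(f(0, f(p(a), s(p(a)))))):
1. g(p(p(0)), s(f(0, f(p(a), s(p(a))))))  →  g(p(p(0)), s(f(0, s(p(a)))))   [R2 at 2.1.2]
2. g(p(p(0)), s(f(0, s(p(a)))))  →  g(p(p(0)), s(s(0)))   [R2 at 2.1]
3. g(p(p(0)), s(s(0)))  →  a   [R3 at ε]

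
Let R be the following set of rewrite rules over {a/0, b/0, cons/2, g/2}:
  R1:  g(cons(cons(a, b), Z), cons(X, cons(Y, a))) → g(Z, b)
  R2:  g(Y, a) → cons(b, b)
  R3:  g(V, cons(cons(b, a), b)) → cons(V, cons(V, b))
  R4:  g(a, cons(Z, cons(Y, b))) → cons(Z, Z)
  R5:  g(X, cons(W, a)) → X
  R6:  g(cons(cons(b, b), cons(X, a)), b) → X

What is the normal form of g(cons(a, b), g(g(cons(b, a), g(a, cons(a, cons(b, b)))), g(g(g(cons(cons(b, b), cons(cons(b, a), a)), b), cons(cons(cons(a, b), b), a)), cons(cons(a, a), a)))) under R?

cons(a, b)

1. g(cons(a, b), g(g(cons(b, a), g(a, cons(a, cons(b, b)))), g(g(g(cons(cons(b, b), cons(cons(b, a), a)), b), cons(cons(cons(a, b), b), a)), cons(cons(a, a), a))))  →  g(cons(a, b), g(g(cons(b, a), cons(a, a)), g(g(g(cons(cons(b, b), cons(cons(b, a), a)), b), cons(cons(cons(a, b), b), a)), cons(cons(a, a), a))))   [R4 at 2.1.2]
2. g(cons(a, b), g(g(cons(b, a), cons(a, a)), g(g(g(cons(cons(b, b), cons(cons(b, a), a)), b), cons(cons(cons(a, b), b), a)), cons(cons(a, a), a))))  →  g(cons(a, b), g(cons(b, a), g(g(g(cons(cons(b, b), cons(cons(b, a), a)), b), cons(cons(cons(a, b), b), a)), cons(cons(a, a), a))))   [R5 at 2.1]
3. g(cons(a, b), g(cons(b, a), g(g(g(cons(cons(b, b), cons(cons(b, a), a)), b), cons(cons(cons(a, b), b), a)), cons(cons(a, a), a))))  →  g(cons(a, b), g(cons(b, a), g(g(cons(cons(b, b), cons(cons(b, a), a)), b), cons(cons(cons(a, b), b), a))))   [R5 at 2.2]
4. g(cons(a, b), g(cons(b, a), g(g(cons(cons(b, b), cons(cons(b, a), a)), b), cons(cons(cons(a, b), b), a))))  →  g(cons(a, b), g(cons(b, a), g(cons(cons(b, b), cons(cons(b, a), a)), b)))   [R5 at 2.2]
5. g(cons(a, b), g(cons(b, a), g(cons(cons(b, b), cons(cons(b, a), a)), b)))  →  g(cons(a, b), g(cons(b, a), cons(b, a)))   [R6 at 2.2]
6. g(cons(a, b), g(cons(b, a), cons(b, a)))  →  g(cons(a, b), cons(b, a))   [R5 at 2]
7. g(cons(a, b), cons(b, a))  →  cons(a, b)   [R5 at ε]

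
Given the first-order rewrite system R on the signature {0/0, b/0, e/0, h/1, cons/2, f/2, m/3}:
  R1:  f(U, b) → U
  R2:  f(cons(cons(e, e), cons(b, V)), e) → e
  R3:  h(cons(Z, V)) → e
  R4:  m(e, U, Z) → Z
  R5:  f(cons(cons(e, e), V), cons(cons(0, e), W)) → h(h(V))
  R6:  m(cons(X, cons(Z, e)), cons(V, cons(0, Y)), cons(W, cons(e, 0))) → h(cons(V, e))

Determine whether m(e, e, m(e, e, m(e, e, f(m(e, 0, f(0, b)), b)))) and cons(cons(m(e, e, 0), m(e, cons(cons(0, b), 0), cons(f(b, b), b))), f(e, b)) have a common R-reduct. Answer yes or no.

Reduce t₁ = m(e, e, m(e, e, m(e, e, f(m(e, 0, f(0, b)), b)))):
1. m(e, e, m(e, e, m(e, e, f(m(e, 0, f(0, b)), b))))  →  m(e, e, m(e, e, f(m(e, 0, f(0, b)), b)))   [R4 at ε]
2. m(e, e, m(e, e, f(m(e, 0, f(0, b)), b)))  →  m(e, e, f(m(e, 0, f(0, b)), b))   [R4 at ε]
3. m(e, e, f(m(e, 0, f(0, b)), b))  →  f(m(e, 0, f(0, b)), b)   [R4 at ε]
4. f(m(e, 0, f(0, b)), b)  →  m(e, 0, f(0, b))   [R1 at ε]
5. m(e, 0, f(0, b))  →  f(0, b)   [R4 at ε]
6. f(0, b)  →  0   [R1 at ε]

Reduce t₂ = cons(cons(m(e, e, 0), m(e, cons(cons(0, b), 0), cons(f(b, b), b))), f(e, b)):
1. cons(cons(m(e, e, 0), m(e, cons(cons(0, b), 0), cons(f(b, b), b))), f(e, b))  →  cons(cons(0, m(e, cons(cons(0, b), 0), cons(f(b, b), b))), f(e, b))   [R4 at 1.1]
2. cons(cons(0, m(e, cons(cons(0, b), 0), cons(f(b, b), b))), f(e, b))  →  cons(cons(0, cons(f(b, b), b)), f(e, b))   [R4 at 1.2]
3. cons(cons(0, cons(f(b, b), b)), f(e, b))  →  cons(cons(0, cons(b, b)), f(e, b))   [R1 at 1.2.1]
4. cons(cons(0, cons(b, b)), f(e, b))  →  cons(cons(0, cons(b, b)), e)   [R1 at 2]

no — NF(t₁) = 0, NF(t₂) = cons(cons(0, cons(b, b)), e)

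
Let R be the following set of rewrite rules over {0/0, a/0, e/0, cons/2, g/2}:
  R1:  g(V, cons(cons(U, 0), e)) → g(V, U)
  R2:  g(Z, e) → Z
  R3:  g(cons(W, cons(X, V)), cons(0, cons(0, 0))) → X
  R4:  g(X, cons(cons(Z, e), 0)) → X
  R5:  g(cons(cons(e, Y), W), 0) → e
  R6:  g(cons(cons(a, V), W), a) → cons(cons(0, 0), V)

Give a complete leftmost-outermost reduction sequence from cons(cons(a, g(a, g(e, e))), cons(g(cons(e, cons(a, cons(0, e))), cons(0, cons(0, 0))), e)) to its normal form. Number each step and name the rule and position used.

cons(cons(a, a), cons(a, e))

1. cons(cons(a, g(a, g(e, e))), cons(g(cons(e, cons(a, cons(0, e))), cons(0, cons(0, 0))), e))  →  cons(cons(a, g(a, e)), cons(g(cons(e, cons(a, cons(0, e))), cons(0, cons(0, 0))), e))   [R2 at 1.2.2]
2. cons(cons(a, g(a, e)), cons(g(cons(e, cons(a, cons(0, e))), cons(0, cons(0, 0))), e))  →  cons(cons(a, a), cons(g(cons(e, cons(a, cons(0, e))), cons(0, cons(0, 0))), e))   [R2 at 1.2]
3. cons(cons(a, a), cons(g(cons(e, cons(a, cons(0, e))), cons(0, cons(0, 0))), e))  →  cons(cons(a, a), cons(a, e))   [R3 at 2.1]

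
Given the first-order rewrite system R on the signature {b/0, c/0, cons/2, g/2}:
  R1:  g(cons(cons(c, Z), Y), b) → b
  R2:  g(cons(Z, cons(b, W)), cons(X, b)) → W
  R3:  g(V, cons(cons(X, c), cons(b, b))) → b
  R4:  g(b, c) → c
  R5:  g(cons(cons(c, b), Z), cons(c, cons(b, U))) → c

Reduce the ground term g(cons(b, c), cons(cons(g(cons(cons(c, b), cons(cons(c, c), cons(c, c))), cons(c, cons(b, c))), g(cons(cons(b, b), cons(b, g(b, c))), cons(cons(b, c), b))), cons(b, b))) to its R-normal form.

1. g(cons(b, c), cons(cons(g(cons(cons(c, b), cons(cons(c, c), cons(c, c))), cons(c, cons(b, c))), g(cons(cons(b, b), cons(b, g(b, c))), cons(cons(b, c), b))), cons(b, b)))  →  g(cons(b, c), cons(cons(c, g(cons(cons(b, b), cons(b, g(b, c))), cons(cons(b, c), b))), cons(b, b)))   [R5 at 2.1.1]
2. g(cons(b, c), cons(cons(c, g(cons(cons(b, b), cons(b, g(b, c))), cons(cons(b, c), b))), cons(b, b)))  →  g(cons(b, c), cons(cons(c, g(b, c)), cons(b, b)))   [R2 at 2.1.2]
3. g(cons(b, c), cons(cons(c, g(b, c)), cons(b, b)))  →  g(cons(b, c), cons(cons(c, c), cons(b, b)))   [R4 at 2.1.2]
4. g(cons(b, c), cons(cons(c, c), cons(b, b)))  →  b   [R3 at ε]

b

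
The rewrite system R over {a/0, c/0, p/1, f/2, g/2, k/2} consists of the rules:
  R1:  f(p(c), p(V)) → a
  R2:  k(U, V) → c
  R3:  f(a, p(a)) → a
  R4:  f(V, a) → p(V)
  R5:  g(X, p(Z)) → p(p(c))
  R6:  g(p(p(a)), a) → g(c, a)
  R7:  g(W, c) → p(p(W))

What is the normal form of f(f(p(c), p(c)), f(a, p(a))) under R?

p(a)

1. f(f(p(c), p(c)), f(a, p(a)))  →  f(a, f(a, p(a)))   [R1 at 1]
2. f(a, f(a, p(a)))  →  f(a, a)   [R3 at 2]
3. f(a, a)  →  p(a)   [R4 at ε]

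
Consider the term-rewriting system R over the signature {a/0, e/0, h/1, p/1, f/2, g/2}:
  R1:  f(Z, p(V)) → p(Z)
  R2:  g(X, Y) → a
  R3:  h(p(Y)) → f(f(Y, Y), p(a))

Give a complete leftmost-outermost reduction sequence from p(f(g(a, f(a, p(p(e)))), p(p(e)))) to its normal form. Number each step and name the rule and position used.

p(p(a))

1. p(f(g(a, f(a, p(p(e)))), p(p(e))))  →  p(p(g(a, f(a, p(p(e))))))   [R1 at 1]
2. p(p(g(a, f(a, p(p(e))))))  →  p(p(a))   [R2 at 1.1]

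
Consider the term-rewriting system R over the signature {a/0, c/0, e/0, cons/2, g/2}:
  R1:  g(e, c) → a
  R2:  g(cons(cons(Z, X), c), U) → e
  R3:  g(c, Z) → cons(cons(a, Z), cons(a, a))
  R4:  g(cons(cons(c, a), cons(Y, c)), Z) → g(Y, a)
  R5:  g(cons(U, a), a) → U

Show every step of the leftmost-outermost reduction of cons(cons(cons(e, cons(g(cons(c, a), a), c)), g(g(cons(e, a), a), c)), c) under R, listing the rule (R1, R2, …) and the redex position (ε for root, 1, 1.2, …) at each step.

1. cons(cons(cons(e, cons(g(cons(c, a), a), c)), g(g(cons(e, a), a), c)), c)  →  cons(cons(cons(e, cons(c, c)), g(g(cons(e, a), a), c)), c)   [R5 at 1.1.2.1]
2. cons(cons(cons(e, cons(c, c)), g(g(cons(e, a), a), c)), c)  →  cons(cons(cons(e, cons(c, c)), g(e, c)), c)   [R5 at 1.2.1]
3. cons(cons(cons(e, cons(c, c)), g(e, c)), c)  →  cons(cons(cons(e, cons(c, c)), a), c)   [R1 at 1.2]

cons(cons(cons(e, cons(c, c)), a), c)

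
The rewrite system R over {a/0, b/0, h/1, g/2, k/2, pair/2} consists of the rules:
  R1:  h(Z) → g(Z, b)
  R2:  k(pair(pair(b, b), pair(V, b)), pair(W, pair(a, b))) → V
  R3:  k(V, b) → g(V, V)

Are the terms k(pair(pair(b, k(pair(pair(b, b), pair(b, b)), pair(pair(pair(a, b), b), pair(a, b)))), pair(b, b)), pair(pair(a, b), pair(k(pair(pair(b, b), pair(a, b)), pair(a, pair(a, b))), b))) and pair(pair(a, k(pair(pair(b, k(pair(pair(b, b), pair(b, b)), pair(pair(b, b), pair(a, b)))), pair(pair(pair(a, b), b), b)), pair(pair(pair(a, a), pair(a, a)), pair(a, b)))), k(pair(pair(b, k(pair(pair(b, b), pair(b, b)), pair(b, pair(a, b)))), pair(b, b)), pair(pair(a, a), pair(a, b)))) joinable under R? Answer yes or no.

no — NF(t₁) = b, NF(t₂) = pair(pair(a, pair(pair(a, b), b)), b)

Reduce t₁ = k(pair(pair(b, k(pair(pair(b, b), pair(b, b)), pair(pair(pair(a, b), b), pair(a, b)))), pair(b, b)), pair(pair(a, b), pair(k(pair(pair(b, b), pair(a, b)), pair(a, pair(a, b))), b))):
1. k(pair(pair(b, k(pair(pair(b, b), pair(b, b)), pair(pair(pair(a, b), b), pair(a, b)))), pair(b, b)), pair(pair(a, b), pair(k(pair(pair(b, b), pair(a, b)), pair(a, pair(a, b))), b)))  →  k(pair(pair(b, b), pair(b, b)), pair(pair(a, b), pair(k(pair(pair(b, b), pair(a, b)), pair(a, pair(a, b))), b)))   [R2 at 1.1.2]
2. k(pair(pair(b, b), pair(b, b)), pair(pair(a, b), pair(k(pair(pair(b, b), pair(a, b)), pair(a, pair(a, b))), b)))  →  k(pair(pair(b, b), pair(b, b)), pair(pair(a, b), pair(a, b)))   [R2 at 2.2.1]
3. k(pair(pair(b, b), pair(b, b)), pair(pair(a, b), pair(a, b)))  →  b   [R2 at ε]

Reduce t₂ = pair(pair(a, k(pair(pair(b, k(pair(pair(b, b), pair(b, b)), pair(pair(b, b), pair(a, b)))), pair(pair(pair(a, b), b), b)), pair(pair(pair(a, a), pair(a, a)), pair(a, b)))), k(pair(pair(b, k(pair(pair(b, b), pair(b, b)), pair(b, pair(a, b)))), pair(b, b)), pair(pair(a, a), pair(a, b)))):
1. pair(pair(a, k(pair(pair(b, k(pair(pair(b, b), pair(b, b)), pair(pair(b, b), pair(a, b)))), pair(pair(pair(a, b), b), b)), pair(pair(pair(a, a), pair(a, a)), pair(a, b)))), k(pair(pair(b, k(pair(pair(b, b), pair(b, b)), pair(b, pair(a, b)))), pair(b, b)), pair(pair(a, a), pair(a, b))))  →  pair(pair(a, k(pair(pair(b, b), pair(pair(pair(a, b), b), b)), pair(pair(pair(a, a), pair(a, a)), pair(a, b)))), k(pair(pair(b, k(pair(pair(b, b), pair(b, b)), pair(b, pair(a, b)))), pair(b, b)), pair(pair(a, a), pair(a, b))))   [R2 at 1.2.1.1.2]
2. pair(pair(a, k(pair(pair(b, b), pair(pair(pair(a, b), b), b)), pair(pair(pair(a, a), pair(a, a)), pair(a, b)))), k(pair(pair(b, k(pair(pair(b, b), pair(b, b)), pair(b, pair(a, b)))), pair(b, b)), pair(pair(a, a), pair(a, b))))  →  pair(pair(a, pair(pair(a, b), b)), k(pair(pair(b, k(pair(pair(b, b), pair(b, b)), pair(b, pair(a, b)))), pair(b, b)), pair(pair(a, a), pair(a, b))))   [R2 at 1.2]
3. pair(pair(a, pair(pair(a, b), b)), k(pair(pair(b, k(pair(pair(b, b), pair(b, b)), pair(b, pair(a, b)))), pair(b, b)), pair(pair(a, a), pair(a, b))))  →  pair(pair(a, pair(pair(a, b), b)), k(pair(pair(b, b), pair(b, b)), pair(pair(a, a), pair(a, b))))   [R2 at 2.1.1.2]
4. pair(pair(a, pair(pair(a, b), b)), k(pair(pair(b, b), pair(b, b)), pair(pair(a, a), pair(a, b))))  →  pair(pair(a, pair(pair(a, b), b)), b)   [R2 at 2]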